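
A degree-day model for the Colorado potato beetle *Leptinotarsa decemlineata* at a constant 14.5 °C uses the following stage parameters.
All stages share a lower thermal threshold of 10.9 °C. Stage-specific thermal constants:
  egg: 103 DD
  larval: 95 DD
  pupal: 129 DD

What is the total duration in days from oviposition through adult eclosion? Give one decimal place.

90.8 days

Daily accumulation at 14.5 °C = 14.5 − 10.9 = 3.6 DD/day.
Total K = 103 + 95 + 129 = 327 DD.
Total duration = 327 / 3.6 = 90.833 ≈ 90.8 days.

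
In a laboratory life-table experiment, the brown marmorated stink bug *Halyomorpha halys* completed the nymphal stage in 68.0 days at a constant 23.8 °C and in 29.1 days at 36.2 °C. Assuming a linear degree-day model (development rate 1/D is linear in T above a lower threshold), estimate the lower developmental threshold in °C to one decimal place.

14.5 °C

Equal thermal constants: D₁(T₁ − T_b) = D₂(T₂ − T_b).
68.0·(23.8 − T_b) = 29.1·(36.2 − T_b)
T_b = (68.0·23.8 − 29.1·36.2) / (68.0 − 29.1) = 564.98 / 38.9 = 14.524 °C ≈ 14.5 °C.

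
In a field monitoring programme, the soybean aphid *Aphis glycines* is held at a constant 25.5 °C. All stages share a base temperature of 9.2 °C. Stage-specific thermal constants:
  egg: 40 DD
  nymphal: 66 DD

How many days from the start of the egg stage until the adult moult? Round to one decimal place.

6.5 days

Daily accumulation at 25.5 °C = 25.5 − 9.2 = 16.3 DD/day.
Total K = 40 + 66 = 106 DD.
Total duration = 106 / 16.3 = 6.503 ≈ 6.5 days.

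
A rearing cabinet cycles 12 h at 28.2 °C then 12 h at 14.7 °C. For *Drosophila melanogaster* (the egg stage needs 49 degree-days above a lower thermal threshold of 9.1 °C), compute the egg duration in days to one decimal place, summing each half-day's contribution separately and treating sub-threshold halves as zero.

Day half: max(0, 28.2 − 9.1) × 0.5 = 19.1 × 0.5 = 9.55 DD.
Night half: max(0, 14.7 − 9.1) × 0.5 = 5.6 × 0.5 = 2.80 DD.
Per 24 h: 12.35 DD/day.
Duration = 49 / 12.35 = 3.968 ≈ 4.0 days.

4.0 days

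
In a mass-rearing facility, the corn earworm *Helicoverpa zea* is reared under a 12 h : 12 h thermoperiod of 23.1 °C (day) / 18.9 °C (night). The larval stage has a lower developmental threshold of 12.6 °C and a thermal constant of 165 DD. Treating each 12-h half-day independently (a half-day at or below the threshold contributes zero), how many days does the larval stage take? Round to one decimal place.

19.6 days

Day half: max(0, 23.1 − 12.6) × 0.5 = 10.5 × 0.5 = 5.25 DD.
Night half: max(0, 18.9 − 12.6) × 0.5 = 6.3 × 0.5 = 3.15 DD.
Per 24 h: 8.40 DD/day.
Duration = 165 / 8.40 = 19.643 ≈ 19.6 days.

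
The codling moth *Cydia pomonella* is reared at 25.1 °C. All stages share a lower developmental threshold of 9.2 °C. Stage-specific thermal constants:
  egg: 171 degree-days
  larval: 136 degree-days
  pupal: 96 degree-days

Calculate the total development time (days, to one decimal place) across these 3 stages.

25.3 days

Daily accumulation at 25.1 °C = 25.1 − 9.2 = 15.9 DD/day.
Total K = 171 + 136 + 96 = 403 DD.
Total duration = 403 / 15.9 = 25.346 ≈ 25.3 days.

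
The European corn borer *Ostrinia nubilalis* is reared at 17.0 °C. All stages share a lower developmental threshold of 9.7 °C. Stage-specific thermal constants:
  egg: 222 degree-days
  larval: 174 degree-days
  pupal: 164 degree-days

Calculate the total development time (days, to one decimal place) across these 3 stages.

Daily accumulation at 17.0 °C = 17.0 − 9.7 = 7.3 DD/day.
Total K = 222 + 174 + 164 = 560 DD.
Total duration = 560 / 7.3 = 76.712 ≈ 76.7 days.

76.7 days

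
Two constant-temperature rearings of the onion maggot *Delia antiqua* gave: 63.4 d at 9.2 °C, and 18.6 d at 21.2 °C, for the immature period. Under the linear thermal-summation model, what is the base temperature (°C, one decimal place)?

4.2 °C

Equal thermal constants: D₁(T₁ − T_b) = D₂(T₂ − T_b).
63.4·(9.2 − T_b) = 18.6·(21.2 − T_b)
T_b = (63.4·9.2 − 18.6·21.2) / (63.4 − 18.6) = 188.96 / 44.8 = 4.218 °C ≈ 4.2 °C.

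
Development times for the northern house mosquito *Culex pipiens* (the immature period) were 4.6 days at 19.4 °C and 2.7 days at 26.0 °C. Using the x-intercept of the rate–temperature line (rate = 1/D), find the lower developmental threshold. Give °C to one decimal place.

10.0 °C

Equal thermal constants: D₁(T₁ − T_b) = D₂(T₂ − T_b).
4.6·(19.4 − T_b) = 2.7·(26.0 − T_b)
T_b = (4.6·19.4 − 2.7·26.0) / (4.6 − 2.7) = 19.04 / 1.9 = 10.021 °C ≈ 10.0 °C.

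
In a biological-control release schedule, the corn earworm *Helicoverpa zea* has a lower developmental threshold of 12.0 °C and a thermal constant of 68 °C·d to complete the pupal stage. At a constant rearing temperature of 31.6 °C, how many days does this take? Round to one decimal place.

Daily accumulation = 31.6 − 12.0 = 19.6 DD/day.
Duration = 68 / 19.6 = 3.469 ≈ 3.5 days.

3.5 days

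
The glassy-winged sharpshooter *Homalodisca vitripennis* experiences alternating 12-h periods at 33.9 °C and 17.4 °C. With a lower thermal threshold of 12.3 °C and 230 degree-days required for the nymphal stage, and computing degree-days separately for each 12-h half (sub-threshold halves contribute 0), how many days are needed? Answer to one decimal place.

17.2 days

Day half: max(0, 33.9 − 12.3) × 0.5 = 21.6 × 0.5 = 10.80 DD.
Night half: max(0, 17.4 − 12.3) × 0.5 = 5.1 × 0.5 = 2.55 DD.
Per 24 h: 13.35 DD/day.
Duration = 230 / 13.35 = 17.228 ≈ 17.2 days.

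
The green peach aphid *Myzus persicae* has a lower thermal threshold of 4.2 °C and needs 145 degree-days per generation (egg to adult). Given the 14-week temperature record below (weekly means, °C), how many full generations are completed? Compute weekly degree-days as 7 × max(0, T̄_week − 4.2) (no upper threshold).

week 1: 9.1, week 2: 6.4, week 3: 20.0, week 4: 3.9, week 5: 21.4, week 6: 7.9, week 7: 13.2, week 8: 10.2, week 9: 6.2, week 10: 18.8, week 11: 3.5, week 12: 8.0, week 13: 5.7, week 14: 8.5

4 generations

Weekly DD (7 × max(0, T̄ − 4.2)): 34.3, 15.4, 110.6, 0.0, 120.4, 25.9, 63.0, 42.0, 14.0, 102.2, 0.0, 26.6, 10.5, 30.1.
Season total = 595.0 DD.
Complete generations = ⌊595.0 / 145⌋ = 4.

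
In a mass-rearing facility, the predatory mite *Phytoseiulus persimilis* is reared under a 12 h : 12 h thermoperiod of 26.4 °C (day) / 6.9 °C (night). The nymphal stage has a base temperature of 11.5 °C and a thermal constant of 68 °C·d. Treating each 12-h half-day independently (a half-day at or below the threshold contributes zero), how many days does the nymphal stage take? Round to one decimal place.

9.1 days

Day half: max(0, 26.4 − 11.5) × 0.5 = 14.9 × 0.5 = 7.45 DD.
Night half: max(0, 6.9 − 11.5) × 0.5 = 0.0 × 0.5 = 0.00 DD.
Per 24 h: 7.45 DD/day.
Duration = 68 / 7.45 = 9.128 ≈ 9.1 days.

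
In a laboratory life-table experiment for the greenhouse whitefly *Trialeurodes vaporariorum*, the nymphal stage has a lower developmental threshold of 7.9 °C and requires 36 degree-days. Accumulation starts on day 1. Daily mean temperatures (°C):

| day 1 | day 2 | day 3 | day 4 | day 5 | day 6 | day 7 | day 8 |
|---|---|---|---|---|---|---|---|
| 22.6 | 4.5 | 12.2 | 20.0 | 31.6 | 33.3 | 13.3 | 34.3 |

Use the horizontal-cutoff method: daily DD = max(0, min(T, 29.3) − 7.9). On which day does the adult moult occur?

day 5

Daily DD above 7.9 °C (capped at 21.4): 14.7, 0.0, 4.3, 12.1, 21.4, 21.4, 5.4, 21.4.
Cumulative: 14.7, 14.7, 19.0, 31.1, 52.5, 73.9, 79.3, 100.7.
The total first reaches 36 DD on day 5.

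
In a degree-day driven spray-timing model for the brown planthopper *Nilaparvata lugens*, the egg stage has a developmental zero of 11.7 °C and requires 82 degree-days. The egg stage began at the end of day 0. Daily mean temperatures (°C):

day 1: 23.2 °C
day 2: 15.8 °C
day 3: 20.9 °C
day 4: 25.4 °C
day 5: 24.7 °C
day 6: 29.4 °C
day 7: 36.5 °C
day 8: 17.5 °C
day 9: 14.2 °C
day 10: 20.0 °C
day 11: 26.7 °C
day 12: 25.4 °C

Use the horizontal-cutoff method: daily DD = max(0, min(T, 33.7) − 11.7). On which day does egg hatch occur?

Daily DD above 11.7 °C (capped at 22.0): 11.5, 4.1, 9.2, 13.7, 13.0, 17.7, 22.0, 5.8, 2.5, 8.3, 15.0, 13.7.
Cumulative: 11.5, 15.6, 24.8, 38.5, 51.5, 69.2, 91.2, 97.0, 99.5, 107.8, 122.8, 136.5.
The total first reaches 82 DD on day 7.

day 7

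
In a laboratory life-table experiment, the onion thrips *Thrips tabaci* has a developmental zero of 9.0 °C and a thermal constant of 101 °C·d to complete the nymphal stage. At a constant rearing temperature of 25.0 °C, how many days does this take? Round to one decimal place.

Daily accumulation = 25.0 − 9.0 = 16.0 DD/day.
Duration = 101 / 16.0 = 6.312 ≈ 6.3 days.

6.3 days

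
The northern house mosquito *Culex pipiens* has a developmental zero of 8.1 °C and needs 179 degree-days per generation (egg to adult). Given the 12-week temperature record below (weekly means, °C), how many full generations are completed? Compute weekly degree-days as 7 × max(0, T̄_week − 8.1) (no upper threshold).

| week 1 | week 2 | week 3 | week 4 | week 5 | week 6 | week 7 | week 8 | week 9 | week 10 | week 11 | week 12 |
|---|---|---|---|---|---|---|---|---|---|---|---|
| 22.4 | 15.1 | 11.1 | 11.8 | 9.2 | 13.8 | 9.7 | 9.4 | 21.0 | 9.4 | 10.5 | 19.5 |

Weekly DD (7 × max(0, T̄ − 8.1)): 100.1, 49.0, 21.0, 25.9, 7.7, 39.9, 11.2, 9.1, 90.3, 9.1, 16.8, 79.8.
Season total = 459.9 DD.
Complete generations = ⌊459.9 / 179⌋ = 2.

2 generations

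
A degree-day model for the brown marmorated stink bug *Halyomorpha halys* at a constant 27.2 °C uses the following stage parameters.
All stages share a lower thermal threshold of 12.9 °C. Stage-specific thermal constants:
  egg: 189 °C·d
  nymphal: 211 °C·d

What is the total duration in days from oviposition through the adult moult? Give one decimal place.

Daily accumulation at 27.2 °C = 27.2 − 12.9 = 14.3 DD/day.
Total K = 189 + 211 = 400 DD.
Total duration = 400 / 14.3 = 27.972 ≈ 28.0 days.

28.0 days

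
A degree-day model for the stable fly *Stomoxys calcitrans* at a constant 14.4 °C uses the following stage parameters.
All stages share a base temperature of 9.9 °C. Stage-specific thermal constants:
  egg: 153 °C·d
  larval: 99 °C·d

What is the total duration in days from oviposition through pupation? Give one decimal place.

Daily accumulation at 14.4 °C = 14.4 − 9.9 = 4.5 DD/day.
Total K = 153 + 99 = 252 DD.
Total duration = 252 / 4.5 = 56.000 ≈ 56.0 days.

56.0 days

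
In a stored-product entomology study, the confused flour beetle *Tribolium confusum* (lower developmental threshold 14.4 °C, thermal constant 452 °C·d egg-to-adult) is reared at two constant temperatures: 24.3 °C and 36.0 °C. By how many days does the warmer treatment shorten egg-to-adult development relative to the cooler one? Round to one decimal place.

At 24.3 °C: 452 / (24.3 − 14.4) = 452 / 9.9 = 45.657 d.
At 36.0 °C: 452 / (36.0 − 14.4) = 452 / 21.6 = 20.926 d.
Difference = |45.657 − 20.926| = 24.731 ≈ 24.7 days.

24.7 days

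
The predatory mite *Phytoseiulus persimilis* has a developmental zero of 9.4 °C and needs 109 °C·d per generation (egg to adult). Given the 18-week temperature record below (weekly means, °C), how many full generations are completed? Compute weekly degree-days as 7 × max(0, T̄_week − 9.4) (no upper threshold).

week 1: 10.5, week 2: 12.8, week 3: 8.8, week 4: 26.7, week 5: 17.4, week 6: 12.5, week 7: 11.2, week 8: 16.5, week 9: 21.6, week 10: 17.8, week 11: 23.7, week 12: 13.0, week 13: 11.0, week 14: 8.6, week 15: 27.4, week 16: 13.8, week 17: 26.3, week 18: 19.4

Weekly DD (7 × max(0, T̄ − 9.4)): 7.7, 23.8, 0.0, 121.1, 56.0, 21.7, 12.6, 49.7, 85.4, 58.8, 100.1, 25.2, 11.2, 0.0, 126.0, 30.8, 118.3, 70.0.
Season total = 918.4 DD.
Complete generations = ⌊918.4 / 109⌋ = 8.

8 generations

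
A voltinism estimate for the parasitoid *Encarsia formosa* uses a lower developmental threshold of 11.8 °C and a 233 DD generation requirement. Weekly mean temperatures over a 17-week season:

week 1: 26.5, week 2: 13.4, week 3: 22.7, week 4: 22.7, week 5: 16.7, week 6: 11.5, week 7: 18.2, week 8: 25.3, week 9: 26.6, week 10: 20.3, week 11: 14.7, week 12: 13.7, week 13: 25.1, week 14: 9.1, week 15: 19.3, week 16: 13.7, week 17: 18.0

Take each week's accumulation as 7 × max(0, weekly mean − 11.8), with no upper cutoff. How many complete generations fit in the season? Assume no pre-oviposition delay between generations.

Weekly DD (7 × max(0, T̄ − 11.8)): 102.9, 11.2, 76.3, 76.3, 34.3, 0.0, 44.8, 94.5, 103.6, 59.5, 20.3, 13.3, 93.1, 0.0, 52.5, 13.3, 43.4.
Season total = 839.3 DD.
Complete generations = ⌊839.3 / 233⌋ = 3.

3 generations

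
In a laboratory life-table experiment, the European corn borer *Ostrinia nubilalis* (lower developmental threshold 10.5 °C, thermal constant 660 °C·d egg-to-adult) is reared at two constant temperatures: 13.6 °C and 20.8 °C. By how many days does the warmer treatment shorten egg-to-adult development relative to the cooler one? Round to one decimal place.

148.8 days

At 13.6 °C: 660 / (13.6 − 10.5) = 660 / 3.1 = 212.903 d.
At 20.8 °C: 660 / (20.8 − 10.5) = 660 / 10.3 = 64.078 d.
Difference = |212.903 − 64.078| = 148.826 ≈ 148.8 days.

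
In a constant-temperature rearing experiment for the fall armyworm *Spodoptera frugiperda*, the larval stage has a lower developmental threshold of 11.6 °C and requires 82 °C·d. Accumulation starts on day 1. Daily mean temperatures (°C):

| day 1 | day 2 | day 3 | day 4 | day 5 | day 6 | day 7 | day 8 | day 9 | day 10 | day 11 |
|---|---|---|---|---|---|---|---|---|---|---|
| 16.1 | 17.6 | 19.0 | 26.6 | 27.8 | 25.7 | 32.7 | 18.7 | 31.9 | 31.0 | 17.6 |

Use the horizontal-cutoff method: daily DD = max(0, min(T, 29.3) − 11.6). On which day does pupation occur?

Daily DD above 11.6 °C (capped at 17.7): 4.5, 6.0, 7.4, 15.0, 16.2, 14.1, 17.7, 7.1, 17.7, 17.7, 6.0.
Cumulative: 4.5, 10.5, 17.9, 32.9, 49.1, 63.2, 80.9, 88.0, 105.7, 123.4, 129.4.
The total first reaches 82 DD on day 8.

day 8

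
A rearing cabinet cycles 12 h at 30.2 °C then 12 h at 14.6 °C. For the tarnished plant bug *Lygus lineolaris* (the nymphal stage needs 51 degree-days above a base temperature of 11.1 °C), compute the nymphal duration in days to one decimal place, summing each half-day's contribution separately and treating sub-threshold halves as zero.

4.5 days

Day half: max(0, 30.2 − 11.1) × 0.5 = 19.1 × 0.5 = 9.55 DD.
Night half: max(0, 14.6 − 11.1) × 0.5 = 3.5 × 0.5 = 1.75 DD.
Per 24 h: 11.30 DD/day.
Duration = 51 / 11.30 = 4.513 ≈ 4.5 days.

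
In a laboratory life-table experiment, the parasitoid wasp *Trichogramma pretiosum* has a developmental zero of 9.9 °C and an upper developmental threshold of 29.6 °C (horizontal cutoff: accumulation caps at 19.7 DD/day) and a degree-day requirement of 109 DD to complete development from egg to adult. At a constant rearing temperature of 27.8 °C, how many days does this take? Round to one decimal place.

6.1 days

Daily accumulation = 27.8 − 9.9 = 17.9 DD/day.
Duration = 109 / 17.9 = 6.089 ≈ 6.1 days.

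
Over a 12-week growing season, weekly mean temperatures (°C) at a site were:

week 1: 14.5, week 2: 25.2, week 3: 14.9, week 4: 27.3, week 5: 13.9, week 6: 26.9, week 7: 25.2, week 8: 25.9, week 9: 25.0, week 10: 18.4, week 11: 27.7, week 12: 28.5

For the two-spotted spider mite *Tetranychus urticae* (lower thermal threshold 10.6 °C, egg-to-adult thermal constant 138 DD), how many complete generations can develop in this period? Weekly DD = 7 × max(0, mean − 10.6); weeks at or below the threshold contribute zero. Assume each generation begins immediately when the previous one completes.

Weekly DD (7 × max(0, T̄ − 10.6)): 27.3, 102.2, 30.1, 116.9, 23.1, 114.1, 102.2, 107.1, 100.8, 54.6, 119.7, 125.3.
Season total = 1023.4 DD.
Complete generations = ⌊1023.4 / 138⌋ = 7.

7 generations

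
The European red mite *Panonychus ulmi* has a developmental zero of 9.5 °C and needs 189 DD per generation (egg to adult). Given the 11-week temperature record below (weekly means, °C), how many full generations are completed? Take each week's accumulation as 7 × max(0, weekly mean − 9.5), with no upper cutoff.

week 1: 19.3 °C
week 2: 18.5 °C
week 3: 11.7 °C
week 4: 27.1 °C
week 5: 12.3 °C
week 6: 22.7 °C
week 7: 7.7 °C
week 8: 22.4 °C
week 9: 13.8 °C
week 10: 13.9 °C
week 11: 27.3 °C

Weekly DD (7 × max(0, T̄ − 9.5)): 68.6, 63.0, 15.4, 123.2, 19.6, 92.4, 0.0, 90.3, 30.1, 30.8, 124.6.
Season total = 658.0 DD.
Complete generations = ⌊658.0 / 189⌋ = 3.

3 generations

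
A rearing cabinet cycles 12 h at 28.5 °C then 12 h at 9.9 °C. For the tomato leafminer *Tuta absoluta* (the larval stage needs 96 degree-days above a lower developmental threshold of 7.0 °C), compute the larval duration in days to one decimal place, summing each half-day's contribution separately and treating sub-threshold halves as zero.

Day half: max(0, 28.5 − 7.0) × 0.5 = 21.5 × 0.5 = 10.75 DD.
Night half: max(0, 9.9 − 7.0) × 0.5 = 2.9 × 0.5 = 1.45 DD.
Per 24 h: 12.20 DD/day.
Duration = 96 / 12.20 = 7.869 ≈ 7.9 days.

7.9 days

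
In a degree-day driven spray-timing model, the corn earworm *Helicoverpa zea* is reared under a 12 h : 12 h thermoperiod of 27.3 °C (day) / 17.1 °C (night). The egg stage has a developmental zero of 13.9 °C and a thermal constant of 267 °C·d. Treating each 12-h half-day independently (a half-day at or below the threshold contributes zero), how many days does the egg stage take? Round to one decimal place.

Day half: max(0, 27.3 − 13.9) × 0.5 = 13.4 × 0.5 = 6.70 DD.
Night half: max(0, 17.1 − 13.9) × 0.5 = 3.2 × 0.5 = 1.60 DD.
Per 24 h: 8.30 DD/day.
Duration = 267 / 8.30 = 32.169 ≈ 32.2 days.

32.2 days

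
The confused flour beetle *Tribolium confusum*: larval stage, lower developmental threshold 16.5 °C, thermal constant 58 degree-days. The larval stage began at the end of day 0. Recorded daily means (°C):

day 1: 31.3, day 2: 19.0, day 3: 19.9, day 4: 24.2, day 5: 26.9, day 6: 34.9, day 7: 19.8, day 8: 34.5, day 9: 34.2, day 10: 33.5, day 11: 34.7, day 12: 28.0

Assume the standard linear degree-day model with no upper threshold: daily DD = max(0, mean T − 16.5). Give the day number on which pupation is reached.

day 7

Daily DD above 16.5 °C: 14.8, 2.5, 3.4, 7.7, 10.4, 18.4, 3.3, 18.0, 17.7, 17.0, 18.2, 11.5.
Cumulative: 14.8, 17.3, 20.7, 28.4, 38.8, 57.2, 60.5, 78.5, 96.2, 113.2, 131.4, 142.9.
The total first reaches 58 DD on day 7.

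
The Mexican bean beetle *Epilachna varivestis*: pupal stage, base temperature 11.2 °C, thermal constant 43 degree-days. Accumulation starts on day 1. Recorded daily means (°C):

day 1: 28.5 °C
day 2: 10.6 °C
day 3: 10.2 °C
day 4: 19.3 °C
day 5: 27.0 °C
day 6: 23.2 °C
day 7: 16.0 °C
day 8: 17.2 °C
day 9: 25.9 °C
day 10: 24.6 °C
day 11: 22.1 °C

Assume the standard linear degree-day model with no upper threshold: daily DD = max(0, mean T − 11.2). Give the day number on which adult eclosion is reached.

Daily DD above 11.2 °C: 17.3, 0.0, 0.0, 8.1, 15.8, 12.0, 4.8, 6.0, 14.7, 13.4, 10.9.
Cumulative: 17.3, 17.3, 17.3, 25.4, 41.2, 53.2, 58.0, 64.0, 78.7, 92.1, 103.0.
The total first reaches 43 DD on day 6.

day 6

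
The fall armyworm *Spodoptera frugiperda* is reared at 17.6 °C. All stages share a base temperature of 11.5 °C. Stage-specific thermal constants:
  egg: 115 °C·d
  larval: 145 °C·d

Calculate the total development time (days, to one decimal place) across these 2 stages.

42.6 days

Daily accumulation at 17.6 °C = 17.6 − 11.5 = 6.1 DD/day.
Total K = 115 + 145 = 260 DD.
Total duration = 260 / 6.1 = 42.623 ≈ 42.6 days.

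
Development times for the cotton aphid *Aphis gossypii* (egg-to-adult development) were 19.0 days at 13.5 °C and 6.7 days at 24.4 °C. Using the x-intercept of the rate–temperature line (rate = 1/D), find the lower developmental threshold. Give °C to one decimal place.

7.6 °C

Equal thermal constants: D₁(T₁ − T_b) = D₂(T₂ − T_b).
19.0·(13.5 − T_b) = 6.7·(24.4 − T_b)
T_b = (19.0·13.5 − 6.7·24.4) / (19.0 − 6.7) = 93.02 / 12.3 = 7.563 °C ≈ 7.6 °C.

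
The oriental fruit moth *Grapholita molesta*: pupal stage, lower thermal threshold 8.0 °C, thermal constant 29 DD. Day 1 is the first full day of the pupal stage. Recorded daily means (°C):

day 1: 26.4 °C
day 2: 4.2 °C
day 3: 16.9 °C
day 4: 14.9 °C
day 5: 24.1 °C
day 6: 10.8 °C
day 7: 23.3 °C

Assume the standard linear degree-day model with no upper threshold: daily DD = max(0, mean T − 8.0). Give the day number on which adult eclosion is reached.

Daily DD above 8.0 °C: 18.4, 0.0, 8.9, 6.9, 16.1, 2.8, 15.3.
Cumulative: 18.4, 18.4, 27.3, 34.2, 50.3, 53.1, 68.4.
The total first reaches 29 DD on day 4.

day 4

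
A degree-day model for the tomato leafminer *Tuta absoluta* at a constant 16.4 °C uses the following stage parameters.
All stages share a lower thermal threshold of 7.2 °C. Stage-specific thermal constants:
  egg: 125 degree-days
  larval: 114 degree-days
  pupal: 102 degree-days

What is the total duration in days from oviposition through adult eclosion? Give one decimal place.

37.1 days

Daily accumulation at 16.4 °C = 16.4 − 7.2 = 9.2 DD/day.
Total K = 125 + 114 + 102 = 341 DD.
Total duration = 341 / 9.2 = 37.065 ≈ 37.1 days.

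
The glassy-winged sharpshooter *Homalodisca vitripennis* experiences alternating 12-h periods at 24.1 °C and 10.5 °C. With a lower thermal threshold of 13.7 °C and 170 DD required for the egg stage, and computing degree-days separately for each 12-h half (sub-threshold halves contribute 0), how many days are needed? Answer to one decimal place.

32.7 days

Day half: max(0, 24.1 − 13.7) × 0.5 = 10.4 × 0.5 = 5.20 DD.
Night half: max(0, 10.5 − 13.7) × 0.5 = 0.0 × 0.5 = 0.00 DD.
Per 24 h: 5.20 DD/day.
Duration = 170 / 5.20 = 32.692 ≈ 32.7 days.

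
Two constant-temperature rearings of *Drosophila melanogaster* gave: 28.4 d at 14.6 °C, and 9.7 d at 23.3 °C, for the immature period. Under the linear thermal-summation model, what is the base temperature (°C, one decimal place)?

Under the model K = D·(T − T_b), so D₁·(T₁ − T_b) = D₂·(T₂ − T_b).
28.4·(14.6 − T_b) = 9.7·(23.3 − T_b)
T_b = (28.4·14.6 − 9.7·23.3) / (28.4 − 9.7) = 188.63 / 18.7 = 10.087 °C ≈ 10.1 °C.

10.1 °C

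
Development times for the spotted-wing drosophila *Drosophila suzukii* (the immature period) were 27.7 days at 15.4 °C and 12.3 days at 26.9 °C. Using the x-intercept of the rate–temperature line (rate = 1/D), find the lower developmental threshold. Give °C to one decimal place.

6.2 °C

Equal thermal constants: D₁(T₁ − T_b) = D₂(T₂ − T_b).
27.7·(15.4 − T_b) = 12.3·(26.9 − T_b)
T_b = (27.7·15.4 − 12.3·26.9) / (27.7 − 12.3) = 95.71 / 15.4 = 6.215 °C ≈ 6.2 °C.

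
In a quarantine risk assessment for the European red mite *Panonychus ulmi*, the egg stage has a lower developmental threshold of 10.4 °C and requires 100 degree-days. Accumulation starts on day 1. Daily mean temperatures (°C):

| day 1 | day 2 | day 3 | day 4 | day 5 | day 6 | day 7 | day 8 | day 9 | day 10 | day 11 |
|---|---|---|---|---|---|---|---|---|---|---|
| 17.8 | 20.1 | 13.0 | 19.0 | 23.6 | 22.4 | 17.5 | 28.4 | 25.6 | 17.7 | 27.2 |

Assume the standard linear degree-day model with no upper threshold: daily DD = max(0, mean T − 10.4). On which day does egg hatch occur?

day 10

Daily DD above 10.4 °C: 7.4, 9.7, 2.6, 8.6, 13.2, 12.0, 7.1, 18.0, 15.2, 7.3, 16.8.
Cumulative: 7.4, 17.1, 19.7, 28.3, 41.5, 53.5, 60.6, 78.6, 93.8, 101.1, 117.9.
The total first reaches 100 DD on day 10.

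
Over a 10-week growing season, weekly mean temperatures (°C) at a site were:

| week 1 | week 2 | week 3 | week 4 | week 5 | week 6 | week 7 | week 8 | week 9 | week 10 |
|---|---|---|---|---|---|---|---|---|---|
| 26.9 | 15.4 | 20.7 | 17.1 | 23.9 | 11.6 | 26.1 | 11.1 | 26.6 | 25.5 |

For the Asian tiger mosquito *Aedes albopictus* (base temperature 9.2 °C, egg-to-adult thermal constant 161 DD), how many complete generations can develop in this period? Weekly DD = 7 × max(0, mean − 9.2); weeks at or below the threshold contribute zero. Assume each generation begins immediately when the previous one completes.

4 generations

Weekly DD (7 × max(0, T̄ − 9.2)): 123.9, 43.4, 80.5, 55.3, 102.9, 16.8, 118.3, 13.3, 121.8, 114.1.
Season total = 790.3 DD.
Complete generations = ⌊790.3 / 161⌋ = 4.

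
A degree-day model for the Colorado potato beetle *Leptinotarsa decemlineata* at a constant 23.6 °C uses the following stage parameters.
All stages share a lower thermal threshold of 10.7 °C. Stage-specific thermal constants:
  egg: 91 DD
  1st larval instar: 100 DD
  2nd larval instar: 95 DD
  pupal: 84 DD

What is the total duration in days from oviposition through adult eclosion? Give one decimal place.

Daily accumulation at 23.6 °C = 23.6 − 10.7 = 12.9 DD/day.
Total K = 91 + 100 + 95 + 84 = 370 DD.
Total duration = 370 / 12.9 = 28.682 ≈ 28.7 days.

28.7 days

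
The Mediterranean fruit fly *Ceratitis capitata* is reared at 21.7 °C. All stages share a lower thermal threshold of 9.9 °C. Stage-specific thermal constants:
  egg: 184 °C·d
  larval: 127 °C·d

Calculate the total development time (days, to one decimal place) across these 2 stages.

Daily accumulation at 21.7 °C = 21.7 − 9.9 = 11.8 DD/day.
Total K = 184 + 127 = 311 DD.
Total duration = 311 / 11.8 = 26.356 ≈ 26.4 days.

26.4 days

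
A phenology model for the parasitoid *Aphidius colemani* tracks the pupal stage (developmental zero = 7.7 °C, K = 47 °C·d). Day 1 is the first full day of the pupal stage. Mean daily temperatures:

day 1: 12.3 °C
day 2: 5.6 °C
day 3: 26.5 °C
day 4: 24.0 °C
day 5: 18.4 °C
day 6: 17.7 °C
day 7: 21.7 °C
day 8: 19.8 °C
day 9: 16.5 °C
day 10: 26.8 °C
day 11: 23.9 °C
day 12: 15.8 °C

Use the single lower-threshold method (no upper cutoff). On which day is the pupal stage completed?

day 5

Daily DD above 7.7 °C: 4.6, 0.0, 18.8, 16.3, 10.7, 10.0, 14.0, 12.1, 8.8, 19.1, 16.2, 8.1.
Cumulative: 4.6, 4.6, 23.4, 39.7, 50.4, 60.4, 74.4, 86.5, 95.3, 114.4, 130.6, 138.7.
The total first reaches 47 DD on day 5.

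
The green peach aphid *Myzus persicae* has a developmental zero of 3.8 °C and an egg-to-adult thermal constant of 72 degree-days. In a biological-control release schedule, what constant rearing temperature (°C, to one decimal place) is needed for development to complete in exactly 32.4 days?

6.0 °C

Required daily accumulation = 72 / 32.4 = 2.222 DD/day.
T = T_base + 2.222 = 3.8 + 2.222 = 6.022 ≈ 6.0 °C.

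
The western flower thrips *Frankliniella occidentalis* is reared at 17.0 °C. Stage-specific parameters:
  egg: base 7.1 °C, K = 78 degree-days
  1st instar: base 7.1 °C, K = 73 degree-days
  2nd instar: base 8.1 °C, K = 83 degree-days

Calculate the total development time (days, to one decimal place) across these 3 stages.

egg: 78 / (17.0 − 7.1) = 78 / 9.9 = 7.879 d.
1st instar: 73 / (17.0 − 7.1) = 73 / 9.9 = 7.374 d.
2nd instar: 83 / (17.0 − 8.1) = 83 / 8.9 = 9.326 d.
Sum = 24.578 ≈ 24.6 days.

24.6 days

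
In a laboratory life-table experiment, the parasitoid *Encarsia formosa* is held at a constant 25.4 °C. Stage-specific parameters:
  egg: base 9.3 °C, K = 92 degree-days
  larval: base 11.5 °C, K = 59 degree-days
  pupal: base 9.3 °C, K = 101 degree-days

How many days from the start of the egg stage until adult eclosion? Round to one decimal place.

16.2 days

egg: 92 / (25.4 − 9.3) = 92 / 16.1 = 5.714 d.
larval: 59 / (25.4 − 11.5) = 59 / 13.9 = 4.245 d.
pupal: 101 / (25.4 − 9.3) = 101 / 16.1 = 6.273 d.
Sum = 16.232 ≈ 16.2 days.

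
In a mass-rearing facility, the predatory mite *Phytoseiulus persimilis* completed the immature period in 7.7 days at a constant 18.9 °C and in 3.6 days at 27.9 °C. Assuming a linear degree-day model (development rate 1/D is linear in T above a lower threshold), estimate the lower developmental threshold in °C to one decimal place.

Equal thermal constants: D₁(T₁ − T_b) = D₂(T₂ − T_b).
7.7·(18.9 − T_b) = 3.6·(27.9 − T_b)
T_b = (7.7·18.9 − 3.6·27.9) / (7.7 − 3.6) = 45.09 / 4.1 = 10.998 °C ≈ 11.0 °C.

11.0 °C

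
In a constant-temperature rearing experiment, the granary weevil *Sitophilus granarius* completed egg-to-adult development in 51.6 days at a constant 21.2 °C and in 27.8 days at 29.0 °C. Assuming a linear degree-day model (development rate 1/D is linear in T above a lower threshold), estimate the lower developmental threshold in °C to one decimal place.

Linear rate model ⇒ the product D·(T − T_b) is constant across temperatures.
51.6·(21.2 − T_b) = 27.8·(29.0 − T_b)
T_b = (51.6·21.2 − 27.8·29.0) / (51.6 − 27.8) = 287.72 / 23.8 = 12.089 °C ≈ 12.1 °C.

12.1 °C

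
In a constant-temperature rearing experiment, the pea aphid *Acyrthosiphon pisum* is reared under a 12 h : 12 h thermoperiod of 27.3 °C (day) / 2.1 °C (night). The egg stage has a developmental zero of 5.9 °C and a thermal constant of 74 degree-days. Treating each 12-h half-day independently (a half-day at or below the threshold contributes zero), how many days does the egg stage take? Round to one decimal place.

Day half: max(0, 27.3 − 5.9) × 0.5 = 21.4 × 0.5 = 10.70 DD.
Night half: max(0, 2.1 − 5.9) × 0.5 = 0.0 × 0.5 = 0.00 DD.
Per 24 h: 10.70 DD/day.
Duration = 74 / 10.70 = 6.916 ≈ 6.9 days.

6.9 days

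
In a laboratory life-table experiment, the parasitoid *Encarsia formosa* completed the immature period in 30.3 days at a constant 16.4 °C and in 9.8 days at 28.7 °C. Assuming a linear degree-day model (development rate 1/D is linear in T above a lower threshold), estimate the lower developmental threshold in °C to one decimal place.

10.5 °C

Under the model K = D·(T − T_b), so D₁·(T₁ − T_b) = D₂·(T₂ − T_b).
30.3·(16.4 − T_b) = 9.8·(28.7 − T_b)
T_b = (30.3·16.4 − 9.8·28.7) / (30.3 − 9.8) = 215.66 / 20.5 = 10.520 °C ≈ 10.5 °C.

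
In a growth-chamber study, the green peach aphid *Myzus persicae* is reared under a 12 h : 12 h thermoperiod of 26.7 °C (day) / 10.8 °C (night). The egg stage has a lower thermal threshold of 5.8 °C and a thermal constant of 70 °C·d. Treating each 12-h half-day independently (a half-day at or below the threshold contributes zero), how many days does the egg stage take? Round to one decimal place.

5.4 days

Day half: max(0, 26.7 − 5.8) × 0.5 = 20.9 × 0.5 = 10.45 DD.
Night half: max(0, 10.8 − 5.8) × 0.5 = 5.0 × 0.5 = 2.50 DD.
Per 24 h: 12.95 DD/day.
Duration = 70 / 12.95 = 5.405 ≈ 5.4 days.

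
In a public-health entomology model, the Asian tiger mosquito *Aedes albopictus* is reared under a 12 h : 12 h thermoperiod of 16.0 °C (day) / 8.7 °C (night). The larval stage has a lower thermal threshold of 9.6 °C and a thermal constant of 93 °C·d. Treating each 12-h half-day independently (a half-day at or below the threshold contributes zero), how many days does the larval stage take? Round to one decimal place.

Day half: max(0, 16.0 − 9.6) × 0.5 = 6.4 × 0.5 = 3.20 DD.
Night half: max(0, 8.7 − 9.6) × 0.5 = 0.0 × 0.5 = 0.00 DD.
Per 24 h: 3.20 DD/day.
Duration = 93 / 3.20 = 29.062 ≈ 29.1 days.

29.1 days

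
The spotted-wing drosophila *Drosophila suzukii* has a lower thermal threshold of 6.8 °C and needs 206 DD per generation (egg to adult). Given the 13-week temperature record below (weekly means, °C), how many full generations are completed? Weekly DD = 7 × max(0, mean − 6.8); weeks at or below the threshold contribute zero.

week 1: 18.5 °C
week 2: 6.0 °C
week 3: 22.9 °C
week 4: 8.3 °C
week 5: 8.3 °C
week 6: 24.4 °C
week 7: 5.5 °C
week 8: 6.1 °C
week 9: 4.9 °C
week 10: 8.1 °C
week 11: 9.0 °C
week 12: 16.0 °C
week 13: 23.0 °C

2 generations

Weekly DD (7 × max(0, T̄ − 6.8)): 81.9, 0.0, 112.7, 10.5, 10.5, 123.2, 0.0, 0.0, 0.0, 9.1, 15.4, 64.4, 113.4.
Season total = 541.1 DD.
Complete generations = ⌊541.1 / 206⌋ = 2.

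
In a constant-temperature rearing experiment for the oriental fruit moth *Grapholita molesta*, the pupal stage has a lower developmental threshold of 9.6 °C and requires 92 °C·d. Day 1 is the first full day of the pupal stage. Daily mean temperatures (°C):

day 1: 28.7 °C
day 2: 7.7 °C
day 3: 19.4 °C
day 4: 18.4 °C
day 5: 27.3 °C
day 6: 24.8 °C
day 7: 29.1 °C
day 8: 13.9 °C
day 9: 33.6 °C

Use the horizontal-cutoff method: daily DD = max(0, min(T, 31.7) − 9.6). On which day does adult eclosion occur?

Daily DD above 9.6 °C (capped at 22.1): 19.1, 0.0, 9.8, 8.8, 17.7, 15.2, 19.5, 4.3, 22.1.
Cumulative: 19.1, 19.1, 28.9, 37.7, 55.4, 70.6, 90.1, 94.4, 116.5.
The total first reaches 92 DD on day 8.

day 8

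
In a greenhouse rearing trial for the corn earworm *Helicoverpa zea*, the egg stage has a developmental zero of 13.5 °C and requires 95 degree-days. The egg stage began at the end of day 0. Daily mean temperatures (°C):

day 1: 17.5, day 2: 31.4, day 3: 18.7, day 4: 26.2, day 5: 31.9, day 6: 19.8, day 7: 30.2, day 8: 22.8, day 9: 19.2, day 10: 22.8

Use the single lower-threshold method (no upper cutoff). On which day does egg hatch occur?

day 9

Daily DD above 13.5 °C: 4.0, 17.9, 5.2, 12.7, 18.4, 6.3, 16.7, 9.3, 5.7, 9.3.
Cumulative: 4.0, 21.9, 27.1, 39.8, 58.2, 64.5, 81.2, 90.5, 96.2, 105.5.
The total first reaches 95 DD on day 9.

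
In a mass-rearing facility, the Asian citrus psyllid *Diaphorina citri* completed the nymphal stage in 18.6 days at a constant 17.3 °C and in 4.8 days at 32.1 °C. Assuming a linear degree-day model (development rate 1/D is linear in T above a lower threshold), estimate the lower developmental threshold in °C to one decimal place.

12.2 °C

Under the model K = D·(T − T_b), so D₁·(T₁ − T_b) = D₂·(T₂ − T_b).
18.6·(17.3 − T_b) = 4.8·(32.1 − T_b)
T_b = (18.6·17.3 − 4.8·32.1) / (18.6 − 4.8) = 167.70 / 13.8 = 12.152 °C ≈ 12.2 °C.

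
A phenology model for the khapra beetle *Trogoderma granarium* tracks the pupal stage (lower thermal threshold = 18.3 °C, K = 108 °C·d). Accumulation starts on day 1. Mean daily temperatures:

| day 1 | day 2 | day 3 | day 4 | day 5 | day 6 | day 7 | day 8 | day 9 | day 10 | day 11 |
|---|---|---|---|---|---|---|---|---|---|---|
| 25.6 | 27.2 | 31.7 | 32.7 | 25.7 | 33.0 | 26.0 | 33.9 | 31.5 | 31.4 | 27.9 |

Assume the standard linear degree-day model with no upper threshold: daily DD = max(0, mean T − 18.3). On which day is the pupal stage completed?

Daily DD above 18.3 °C: 7.3, 8.9, 13.4, 14.4, 7.4, 14.7, 7.7, 15.6, 13.2, 13.1, 9.6.
Cumulative: 7.3, 16.2, 29.6, 44.0, 51.4, 66.1, 73.8, 89.4, 102.6, 115.7, 125.3.
The total first reaches 108 DD on day 10.

day 10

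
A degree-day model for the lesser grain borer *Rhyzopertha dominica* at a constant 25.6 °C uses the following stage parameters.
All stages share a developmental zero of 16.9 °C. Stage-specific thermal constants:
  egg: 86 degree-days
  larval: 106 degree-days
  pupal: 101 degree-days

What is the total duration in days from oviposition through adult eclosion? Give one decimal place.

33.7 days

Daily accumulation at 25.6 °C = 25.6 − 16.9 = 8.7 DD/day.
Total K = 86 + 106 + 101 = 293 DD.
Total duration = 293 / 8.7 = 33.678 ≈ 33.7 days.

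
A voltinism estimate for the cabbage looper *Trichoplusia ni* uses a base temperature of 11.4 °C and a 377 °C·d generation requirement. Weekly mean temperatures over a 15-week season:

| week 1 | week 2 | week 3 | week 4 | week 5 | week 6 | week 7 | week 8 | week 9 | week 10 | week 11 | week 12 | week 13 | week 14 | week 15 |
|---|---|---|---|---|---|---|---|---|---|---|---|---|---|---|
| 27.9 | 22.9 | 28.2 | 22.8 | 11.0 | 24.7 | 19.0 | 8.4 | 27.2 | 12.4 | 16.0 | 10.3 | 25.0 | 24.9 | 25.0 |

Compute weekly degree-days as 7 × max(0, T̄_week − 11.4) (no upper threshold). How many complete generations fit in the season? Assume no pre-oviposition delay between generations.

Weekly DD (7 × max(0, T̄ − 11.4)): 115.5, 80.5, 117.6, 79.8, 0.0, 93.1, 53.2, 0.0, 110.6, 7.0, 32.2, 0.0, 95.2, 94.5, 95.2.
Season total = 974.4 DD.
Complete generations = ⌊974.4 / 377⌋ = 2.

2 generations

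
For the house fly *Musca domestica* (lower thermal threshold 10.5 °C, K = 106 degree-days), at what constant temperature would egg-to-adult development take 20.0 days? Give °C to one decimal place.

15.8 °C

Required daily accumulation = 106 / 20.0 = 5.300 DD/day.
T = T_base + 5.300 = 10.5 + 5.300 = 15.800 ≈ 15.8 °C.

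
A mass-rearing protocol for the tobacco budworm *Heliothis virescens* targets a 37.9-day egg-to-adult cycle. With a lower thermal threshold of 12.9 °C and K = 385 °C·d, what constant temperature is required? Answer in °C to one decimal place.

23.1 °C

Required daily accumulation = 385 / 37.9 = 10.158 DD/day.
T = T_base + 10.158 = 12.9 + 10.158 = 23.058 ≈ 23.1 °C.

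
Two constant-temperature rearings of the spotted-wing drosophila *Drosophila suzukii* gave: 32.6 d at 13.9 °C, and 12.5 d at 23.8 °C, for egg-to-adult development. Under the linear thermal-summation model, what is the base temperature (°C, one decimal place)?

Linear rate model ⇒ the product D·(T − T_b) is constant across temperatures.
32.6·(13.9 − T_b) = 12.5·(23.8 − T_b)
T_b = (32.6·13.9 − 12.5·23.8) / (32.6 − 12.5) = 155.64 / 20.1 = 7.743 °C ≈ 7.7 °C.

7.7 °C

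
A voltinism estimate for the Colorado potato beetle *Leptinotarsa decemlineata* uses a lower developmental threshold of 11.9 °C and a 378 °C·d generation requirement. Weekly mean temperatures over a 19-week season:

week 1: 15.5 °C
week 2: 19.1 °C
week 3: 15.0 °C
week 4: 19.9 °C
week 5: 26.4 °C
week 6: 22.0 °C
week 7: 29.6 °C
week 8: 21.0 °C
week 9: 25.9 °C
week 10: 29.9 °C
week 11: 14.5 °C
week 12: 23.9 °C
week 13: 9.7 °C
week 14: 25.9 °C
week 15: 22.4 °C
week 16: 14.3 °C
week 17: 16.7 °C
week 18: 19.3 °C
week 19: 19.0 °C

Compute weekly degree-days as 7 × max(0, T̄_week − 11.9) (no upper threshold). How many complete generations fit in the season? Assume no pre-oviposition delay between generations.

Weekly DD (7 × max(0, T̄ − 11.9)): 25.2, 50.4, 21.7, 56.0, 101.5, 70.7, 123.9, 63.7, 98.0, 126.0, 18.2, 84.0, 0.0, 98.0, 73.5, 16.8, 33.6, 51.8, 49.7.
Season total = 1162.7 DD.
Complete generations = ⌊1162.7 / 378⌋ = 3.

3 generations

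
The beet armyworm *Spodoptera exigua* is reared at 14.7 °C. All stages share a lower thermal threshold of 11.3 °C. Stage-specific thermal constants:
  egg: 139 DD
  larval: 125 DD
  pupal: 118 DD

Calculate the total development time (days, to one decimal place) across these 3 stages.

Daily accumulation at 14.7 °C = 14.7 − 11.3 = 3.4 DD/day.
Total K = 139 + 125 + 118 = 382 DD.
Total duration = 382 / 3.4 = 112.353 ≈ 112.4 days.

112.4 days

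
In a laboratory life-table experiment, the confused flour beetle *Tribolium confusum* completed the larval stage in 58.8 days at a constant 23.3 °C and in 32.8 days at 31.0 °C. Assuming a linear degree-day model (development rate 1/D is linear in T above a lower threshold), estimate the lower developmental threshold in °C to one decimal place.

Equal thermal constants: D₁(T₁ − T_b) = D₂(T₂ − T_b).
58.8·(23.3 − T_b) = 32.8·(31.0 − T_b)
T_b = (58.8·23.3 − 32.8·31.0) / (58.8 − 32.8) = 353.24 / 26.0 = 13.586 °C ≈ 13.6 °C.

13.6 °C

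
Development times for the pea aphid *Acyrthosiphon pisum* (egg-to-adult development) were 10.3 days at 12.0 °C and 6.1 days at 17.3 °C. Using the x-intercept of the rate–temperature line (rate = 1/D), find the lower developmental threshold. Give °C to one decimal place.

Linear rate model ⇒ the product D·(T − T_b) is constant across temperatures.
10.3·(12.0 − T_b) = 6.1·(17.3 − T_b)
T_b = (10.3·12.0 − 6.1·17.3) / (10.3 − 6.1) = 18.07 / 4.2 = 4.302 °C ≈ 4.3 °C.

4.3 °C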